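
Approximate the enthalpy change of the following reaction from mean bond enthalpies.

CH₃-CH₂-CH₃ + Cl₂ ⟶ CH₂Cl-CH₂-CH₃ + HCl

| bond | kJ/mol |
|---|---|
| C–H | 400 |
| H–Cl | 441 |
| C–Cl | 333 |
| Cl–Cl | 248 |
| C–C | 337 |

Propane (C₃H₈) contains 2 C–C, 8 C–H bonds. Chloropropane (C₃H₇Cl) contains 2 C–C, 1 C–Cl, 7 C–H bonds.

Bonds broken (reactants):
  C–C: 2 × 337 = 674
  C–H: 8 × 400 = 3200
  Cl–Cl: 1 × 248 = 248
  Σ(broken) = 4122 kJ
Bonds formed (products):
  C–C: 2 × 337 = 674
  C–Cl: 1 × 333 = 333
  C–H: 7 × 400 = 2800
  H–Cl: 1 × 441 = 441
  Σ(formed) = 4248 kJ
ΔH = Σ(broken) − Σ(formed) = 4122 − 4248 = −126 kJ

ΔH ≈ −126 kJ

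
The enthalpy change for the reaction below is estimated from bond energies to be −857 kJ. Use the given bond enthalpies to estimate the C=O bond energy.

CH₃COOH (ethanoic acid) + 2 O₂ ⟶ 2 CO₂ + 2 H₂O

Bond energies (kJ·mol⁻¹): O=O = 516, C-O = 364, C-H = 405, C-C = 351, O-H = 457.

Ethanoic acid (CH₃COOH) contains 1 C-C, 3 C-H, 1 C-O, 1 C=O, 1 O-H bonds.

D(C=O) ≈ 816 kJ/mol

Let D be the C=O bond energy.
Σ(broken) = 1×351 + 3×405 + 1×364 + 1×D + 1×457 + 2×516 = 3419 + D
Σ(formed) = 4×D + 4×457 = 1828 + 4D
ΔH = Σ(broken) − Σ(formed) = (3419 + D) − (1828 + 4D) = +1591 − 3D
Setting this equal to −857 kJ gives 3D = 2448, so D = 816 kJ/mol.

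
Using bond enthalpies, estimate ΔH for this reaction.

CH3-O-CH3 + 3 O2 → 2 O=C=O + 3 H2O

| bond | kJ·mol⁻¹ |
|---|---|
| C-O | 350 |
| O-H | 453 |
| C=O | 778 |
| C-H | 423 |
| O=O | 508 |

ΔH ≈ −1068 kJ

Bonds broken (reactants):
  C-H: 6 × 423 = 2538
  C-O: 2 × 350 = 700
  O=O: 3 × 508 = 1524
  Σ(broken) = 4762 kJ
Bonds formed (products):
  C=O: 4 × 778 = 3112
  O-H: 6 × 453 = 2718
  Σ(formed) = 5830 kJ
ΔH = Σ(broken) − Σ(formed) = 4762 − 5830 = −1068 kJ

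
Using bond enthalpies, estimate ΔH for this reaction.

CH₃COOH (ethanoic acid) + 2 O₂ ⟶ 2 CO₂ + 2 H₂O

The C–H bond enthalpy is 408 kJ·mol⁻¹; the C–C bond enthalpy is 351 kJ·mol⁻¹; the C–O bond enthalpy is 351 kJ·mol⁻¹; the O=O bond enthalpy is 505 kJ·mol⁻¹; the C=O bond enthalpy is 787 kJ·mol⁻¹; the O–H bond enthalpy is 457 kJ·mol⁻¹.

Bonds broken (reactants):
  C–C: 1 × 351 = 351
  C–H: 3 × 408 = 1224
  C–O: 1 × 351 = 351
  C=O: 1 × 787 = 787
  O–H: 1 × 457 = 457
  O=O: 2 × 505 = 1010
  Σ(broken) = 4180 kJ
Bonds formed (products):
  C=O: 4 × 787 = 3148
  O–H: 4 × 457 = 1828
  Σ(formed) = 4976 kJ
ΔH = Σ(broken) − Σ(formed) = 4180 − 4976 = −796 kJ

ΔH ≈ −796 kJ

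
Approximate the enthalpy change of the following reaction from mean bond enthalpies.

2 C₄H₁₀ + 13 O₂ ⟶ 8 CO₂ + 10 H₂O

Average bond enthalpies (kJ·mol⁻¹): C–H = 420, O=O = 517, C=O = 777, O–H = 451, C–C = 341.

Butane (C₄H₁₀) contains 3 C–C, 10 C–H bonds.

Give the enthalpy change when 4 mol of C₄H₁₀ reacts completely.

Bonds broken (reactants):
  C–C: 6 × 341 = 2046
  C–H: 20 × 420 = 8400
  O=O: 13 × 517 = 6721
  Σ(broken) = 17167 kJ
Bonds formed (products):
  C=O: 16 × 777 = 12432
  O–H: 20 × 451 = 9020
  Σ(formed) = 21452 kJ
ΔH = Σ(broken) − Σ(formed) = 17167 − 21452 = −4285 kJ
For 2× the reaction as written: 2 × (−4285) = −8570 kJ

ΔH = −8570 kJ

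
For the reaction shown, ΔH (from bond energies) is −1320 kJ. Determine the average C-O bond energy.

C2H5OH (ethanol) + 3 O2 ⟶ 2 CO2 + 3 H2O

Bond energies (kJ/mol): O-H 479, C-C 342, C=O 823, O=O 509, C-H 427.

Let D be the C-O bond energy.
Σ(broken) = 1×342 + 5×427 + 1×D + 1×479 + 3×509 = 4483 + D
Σ(formed) = 4×823 + 6×479 = 6166
ΔH = Σ(broken) − Σ(formed) = (4483 + D) − (6166) = −1683 + D
Setting this equal to −1320 kJ gives D = 363 kJ/mol.

D(C-O) ≈ 363 kJ/mol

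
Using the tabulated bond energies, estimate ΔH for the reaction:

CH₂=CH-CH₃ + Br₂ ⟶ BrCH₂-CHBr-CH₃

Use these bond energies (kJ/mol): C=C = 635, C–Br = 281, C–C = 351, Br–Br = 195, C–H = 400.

Bonds broken (reactants):
  Br–Br: 1 × 195 = 195
  C–C: 1 × 351 = 351
  C–H: 6 × 400 = 2400
  C=C: 1 × 635 = 635
  Σ(broken) = 3581 kJ
Bonds formed (products):
  C–Br: 2 × 281 = 562
  C–C: 2 × 351 = 702
  C–H: 6 × 400 = 2400
  Σ(formed) = 3664 kJ
ΔH = Σ(broken) − Σ(formed) = 3581 − 3664 = −83 kJ

ΔH ≈ −83 kJ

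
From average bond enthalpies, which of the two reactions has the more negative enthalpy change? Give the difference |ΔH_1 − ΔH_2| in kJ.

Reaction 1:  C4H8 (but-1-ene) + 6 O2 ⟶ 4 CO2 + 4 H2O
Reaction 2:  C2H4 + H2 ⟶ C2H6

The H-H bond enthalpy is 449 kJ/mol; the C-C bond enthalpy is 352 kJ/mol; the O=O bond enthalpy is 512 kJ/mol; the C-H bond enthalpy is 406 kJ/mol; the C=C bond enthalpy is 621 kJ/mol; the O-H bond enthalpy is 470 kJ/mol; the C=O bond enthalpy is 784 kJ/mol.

Reaction 1:
  Bonds broken (reactants):
    C-C: 2 × 352 = 704
    C-H: 8 × 406 = 3248
    C=C: 1 × 621 = 621
    O=O: 6 × 512 = 3072
    Σ(broken) = 7645 kJ
  Bonds formed (products):
    C=O: 8 × 784 = 6272
    O-H: 8 × 470 = 3760
    Σ(formed) = 10032 kJ
  ΔH_1 = 7645 − 10032 = −2387 kJ
Reaction 2:
  Bonds broken (reactants):
    C-H: 4 × 406 = 1624
    C=C: 1 × 621 = 621
    H-H: 1 × 449 = 449
    Σ(broken) = 2694 kJ
  Bonds formed (products):
    C-C: 1 × 352 = 352
    C-H: 6 × 406 = 2436
    Σ(formed) = 2788 kJ
  ΔH_2 = 2694 − 2788 = −94 kJ
ΔH_1 − ΔH_2 = −2293 kJ, so reaction 1 has the more negative ΔH; |ΔH_1 − ΔH_2| = 2293 kJ.

Reaction 1, by 2293 kJ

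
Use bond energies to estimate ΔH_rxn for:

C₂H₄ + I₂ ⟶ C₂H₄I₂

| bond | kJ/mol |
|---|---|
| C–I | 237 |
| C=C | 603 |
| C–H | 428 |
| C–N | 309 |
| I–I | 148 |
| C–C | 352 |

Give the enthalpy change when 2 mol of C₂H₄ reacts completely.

ΔH = −150 kJ

Bonds broken (reactants):
  C–H: 4 × 428 = 1712
  C=C: 1 × 603 = 603
  I–I: 1 × 148 = 148
  Σ(broken) = 2463 kJ
Bonds formed (products):
  C–C: 1 × 352 = 352
  C–H: 4 × 428 = 1712
  C–I: 2 × 237 = 474
  Σ(formed) = 2538 kJ
ΔH = Σ(broken) − Σ(formed) = 2463 − 2538 = −75 kJ
For 2× the reaction as written: 2 × (−75) = −150 kJ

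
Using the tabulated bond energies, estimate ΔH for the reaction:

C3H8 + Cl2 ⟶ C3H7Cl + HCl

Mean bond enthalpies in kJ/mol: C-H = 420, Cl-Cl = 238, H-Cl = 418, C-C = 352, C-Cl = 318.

Bonds broken (reactants):
  C-C: 2 × 352 = 704
  C-H: 8 × 420 = 3360
  Cl-Cl: 1 × 238 = 238
  Σ(broken) = 4302 kJ
Bonds formed (products):
  C-C: 2 × 352 = 704
  C-Cl: 1 × 318 = 318
  C-H: 7 × 420 = 2940
  H-Cl: 1 × 418 = 418
  Σ(formed) = 4380 kJ
ΔH = Σ(broken) − Σ(formed) = 4302 − 4380 = −78 kJ

ΔH ≈ −78 kJ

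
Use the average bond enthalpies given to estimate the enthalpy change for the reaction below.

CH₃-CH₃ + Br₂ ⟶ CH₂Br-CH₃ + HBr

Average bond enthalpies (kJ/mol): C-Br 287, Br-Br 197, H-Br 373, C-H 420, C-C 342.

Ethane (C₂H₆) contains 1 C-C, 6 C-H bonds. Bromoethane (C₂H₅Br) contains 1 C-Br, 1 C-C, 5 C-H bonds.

Bonds broken (reactants):
  Br-Br: 1 × 197 = 197
  C-C: 1 × 342 = 342
  C-H: 6 × 420 = 2520
  Σ(broken) = 3059 kJ
Bonds formed (products):
  C-Br: 1 × 287 = 287
  C-C: 1 × 342 = 342
  C-H: 5 × 420 = 2100
  H-Br: 1 × 373 = 373
  Σ(formed) = 3102 kJ
ΔH = Σ(broken) − Σ(formed) = 3059 − 3102 = −43 kJ

ΔH ≈ −43 kJ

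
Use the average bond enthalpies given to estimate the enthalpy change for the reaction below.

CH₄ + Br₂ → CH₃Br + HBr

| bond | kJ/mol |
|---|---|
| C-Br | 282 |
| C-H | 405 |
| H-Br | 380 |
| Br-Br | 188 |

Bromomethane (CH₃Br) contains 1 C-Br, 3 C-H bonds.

ΔH ≈ −69 kJ

Bonds broken (reactants):
  Br-Br: 1 × 188 = 188
  C-H: 4 × 405 = 1620
  Σ(broken) = 1808 kJ
Bonds formed (products):
  C-Br: 1 × 282 = 282
  C-H: 3 × 405 = 1215
  H-Br: 1 × 380 = 380
  Σ(formed) = 1877 kJ
ΔH = Σ(broken) − Σ(formed) = 1808 − 1877 = −69 kJ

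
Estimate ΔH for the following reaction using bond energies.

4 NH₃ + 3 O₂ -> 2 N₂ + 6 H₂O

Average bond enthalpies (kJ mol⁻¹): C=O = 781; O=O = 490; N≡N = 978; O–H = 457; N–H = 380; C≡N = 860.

Bonds broken (reactants):
  N–H: 12 × 380 = 4560
  O=O: 3 × 490 = 1470
  Σ(broken) = 6030 kJ
Bonds formed (products):
  N≡N: 2 × 978 = 1956
  O–H: 12 × 457 = 5484
  Σ(formed) = 7440 kJ
ΔH = Σ(broken) − Σ(formed) = 6030 − 7440 = −1410 kJ

ΔH ≈ −1410 kJ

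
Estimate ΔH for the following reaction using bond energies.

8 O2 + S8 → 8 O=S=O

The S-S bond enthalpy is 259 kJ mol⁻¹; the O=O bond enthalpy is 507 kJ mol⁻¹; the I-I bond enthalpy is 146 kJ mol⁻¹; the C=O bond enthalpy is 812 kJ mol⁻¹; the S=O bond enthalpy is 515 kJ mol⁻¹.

ΔH ≈ −2112 kJ

Bonds broken (reactants):
  O=O: 8 × 507 = 4056
  S-S: 8 × 259 = 2072
  Σ(broken) = 6128 kJ
Bonds formed (products):
  S=O: 16 × 515 = 8240
  Σ(formed) = 8240 kJ
ΔH = Σ(broken) − Σ(formed) = 6128 − 8240 = −2112 kJ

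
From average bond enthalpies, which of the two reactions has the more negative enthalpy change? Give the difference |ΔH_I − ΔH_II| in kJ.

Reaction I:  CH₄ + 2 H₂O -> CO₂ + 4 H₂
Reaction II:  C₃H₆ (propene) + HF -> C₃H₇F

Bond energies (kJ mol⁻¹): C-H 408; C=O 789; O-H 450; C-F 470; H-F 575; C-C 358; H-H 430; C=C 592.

Reaction II, by 203 kJ

Reaction I:
  Bonds broken (reactants):
    C-H: 4 × 408 = 1632
    O-H: 4 × 450 = 1800
    Σ(broken) = 3432 kJ
  Bonds formed (products):
    C=O: 2 × 789 = 1578
    H-H: 4 × 430 = 1720
    Σ(formed) = 3298 kJ
  ΔH_I = 3432 − 3298 = +134 kJ
Reaction II:
  Bonds broken (reactants):
    C-C: 1 × 358 = 358
    C-H: 6 × 408 = 2448
    C=C: 1 × 592 = 592
    H-F: 1 × 575 = 575
    Σ(broken) = 3973 kJ
  Bonds formed (products):
    C-C: 2 × 358 = 716
    C-F: 1 × 470 = 470
    C-H: 7 × 408 = 2856
    Σ(formed) = 4042 kJ
  ΔH_II = 3973 − 4042 = −69 kJ
ΔH_I − ΔH_II = +203 kJ, so reaction II has the more negative ΔH; |ΔH_I − ΔH_II| = 203 kJ.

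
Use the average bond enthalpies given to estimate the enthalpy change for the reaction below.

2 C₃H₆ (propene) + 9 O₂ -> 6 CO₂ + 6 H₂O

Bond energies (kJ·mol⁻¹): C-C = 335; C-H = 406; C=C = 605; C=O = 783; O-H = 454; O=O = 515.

ΔH ≈ −3457 kJ

Bonds broken (reactants):
  C-C: 2 × 335 = 670
  C-H: 12 × 406 = 4872
  C=C: 2 × 605 = 1210
  O=O: 9 × 515 = 4635
  Σ(broken) = 11387 kJ
Bonds formed (products):
  C=O: 12 × 783 = 9396
  O-H: 12 × 454 = 5448
  Σ(formed) = 14844 kJ
ΔH = Σ(broken) − Σ(formed) = 11387 − 14844 = −3457 kJ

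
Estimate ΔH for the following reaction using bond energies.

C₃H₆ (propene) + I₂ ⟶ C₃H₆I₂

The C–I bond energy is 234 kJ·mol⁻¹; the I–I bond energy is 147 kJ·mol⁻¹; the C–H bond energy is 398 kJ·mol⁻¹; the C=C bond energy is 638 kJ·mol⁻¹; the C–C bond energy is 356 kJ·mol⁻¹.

Bonds broken (reactants):
  C–C: 1 × 356 = 356
  C–H: 6 × 398 = 2388
  C=C: 1 × 638 = 638
  I–I: 1 × 147 = 147
  Σ(broken) = 3529 kJ
Bonds formed (products):
  C–C: 2 × 356 = 712
  C–H: 6 × 398 = 2388
  C–I: 2 × 234 = 468
  Σ(formed) = 3568 kJ
ΔH = Σ(broken) − Σ(formed) = 3529 − 3568 = −39 kJ

ΔH ≈ −39 kJ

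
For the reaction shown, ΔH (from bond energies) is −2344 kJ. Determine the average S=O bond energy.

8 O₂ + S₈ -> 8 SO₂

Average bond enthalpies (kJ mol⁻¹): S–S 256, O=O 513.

D(S=O) ≈ 531 kJ/mol

Let D be the S=O bond energy.
Σ(broken) = 8×513 + 8×256 = 6152
Σ(formed) = 16×D = 16D
ΔH = Σ(broken) − Σ(formed) = (6152) − (16D) = +6152 − 16D
Setting this equal to −2344 kJ gives 16D = 8496, so D = 531 kJ/mol.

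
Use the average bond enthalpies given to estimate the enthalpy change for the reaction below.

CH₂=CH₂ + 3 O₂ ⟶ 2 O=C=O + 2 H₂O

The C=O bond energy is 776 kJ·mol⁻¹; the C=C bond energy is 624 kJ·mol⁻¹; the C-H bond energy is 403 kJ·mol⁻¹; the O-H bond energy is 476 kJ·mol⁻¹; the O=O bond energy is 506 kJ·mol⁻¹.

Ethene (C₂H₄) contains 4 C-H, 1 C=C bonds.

Bonds broken (reactants):
  C-H: 4 × 403 = 1612
  C=C: 1 × 624 = 624
  O=O: 3 × 506 = 1518
  Σ(broken) = 3754 kJ
Bonds formed (products):
  C=O: 4 × 776 = 3104
  O-H: 4 × 476 = 1904
  Σ(formed) = 5008 kJ
ΔH = Σ(broken) − Σ(formed) = 3754 − 5008 = −1254 kJ

ΔH ≈ −1254 kJ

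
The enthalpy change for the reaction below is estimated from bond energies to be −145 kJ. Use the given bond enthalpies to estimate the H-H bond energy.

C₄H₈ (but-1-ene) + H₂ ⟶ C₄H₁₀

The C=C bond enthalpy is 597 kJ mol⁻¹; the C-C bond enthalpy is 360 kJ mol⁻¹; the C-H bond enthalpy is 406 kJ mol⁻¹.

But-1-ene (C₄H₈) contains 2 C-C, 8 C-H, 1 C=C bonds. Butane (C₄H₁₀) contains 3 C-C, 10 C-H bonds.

Let D be the H-H bond energy.
Σ(broken) = 2×360 + 8×406 + 1×597 + 1×D = 4565 + D
Σ(formed) = 3×360 + 10×406 = 5140
ΔH = Σ(broken) − Σ(formed) = (4565 + D) − (5140) = −575 + D
Setting this equal to −145 kJ gives D = 430 kJ/mol.

D(H-H) ≈ 430 kJ/mol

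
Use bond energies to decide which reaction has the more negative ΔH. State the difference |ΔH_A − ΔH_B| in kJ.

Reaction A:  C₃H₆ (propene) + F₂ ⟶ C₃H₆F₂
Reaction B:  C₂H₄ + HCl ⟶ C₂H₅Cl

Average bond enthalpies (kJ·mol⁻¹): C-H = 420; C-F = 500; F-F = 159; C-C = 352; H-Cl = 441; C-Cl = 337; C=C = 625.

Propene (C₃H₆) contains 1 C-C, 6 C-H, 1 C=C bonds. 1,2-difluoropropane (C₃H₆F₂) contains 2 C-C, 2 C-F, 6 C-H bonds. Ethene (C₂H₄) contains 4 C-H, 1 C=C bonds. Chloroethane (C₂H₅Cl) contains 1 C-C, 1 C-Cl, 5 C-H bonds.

Reaction A:
  Bonds broken (reactants):
    C-C: 1 × 352 = 352
    C-H: 6 × 420 = 2520
    C=C: 1 × 625 = 625
    F-F: 1 × 159 = 159
    Σ(broken) = 3656 kJ
  Bonds formed (products):
    C-C: 2 × 352 = 704
    C-F: 2 × 500 = 1000
    C-H: 6 × 420 = 2520
    Σ(formed) = 4224 kJ
  ΔH_A = 3656 − 4224 = −568 kJ
Reaction B:
  Bonds broken (reactants):
    C-H: 4 × 420 = 1680
    C=C: 1 × 625 = 625
    H-Cl: 1 × 441 = 441
    Σ(broken) = 2746 kJ
  Bonds formed (products):
    C-C: 1 × 352 = 352
    C-Cl: 1 × 337 = 337
    C-H: 5 × 420 = 2100
    Σ(formed) = 2789 kJ
  ΔH_B = 2746 − 2789 = −43 kJ
ΔH_A − ΔH_B = −525 kJ, so reaction A has the more negative ΔH; |ΔH_A − ΔH_B| = 525 kJ.

Reaction A, by 525 kJ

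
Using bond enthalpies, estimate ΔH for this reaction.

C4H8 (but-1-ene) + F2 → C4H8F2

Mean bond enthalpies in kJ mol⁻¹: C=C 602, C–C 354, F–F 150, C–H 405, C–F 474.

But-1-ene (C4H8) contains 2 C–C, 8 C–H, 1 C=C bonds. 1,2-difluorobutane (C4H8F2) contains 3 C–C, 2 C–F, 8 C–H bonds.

Bonds broken (reactants):
  C–C: 2 × 354 = 708
  C–H: 8 × 405 = 3240
  C=C: 1 × 602 = 602
  F–F: 1 × 150 = 150
  Σ(broken) = 4700 kJ
Bonds formed (products):
  C–C: 3 × 354 = 1062
  C–F: 2 × 474 = 948
  C–H: 8 × 405 = 3240
  Σ(formed) = 5250 kJ
ΔH = Σ(broken) − Σ(formed) = 4700 − 5250 = −550 kJ

ΔH ≈ −550 kJ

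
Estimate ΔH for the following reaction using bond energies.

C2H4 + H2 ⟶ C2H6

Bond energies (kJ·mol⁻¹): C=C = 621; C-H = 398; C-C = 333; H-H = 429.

ΔH ≈ −79 kJ

Bonds broken (reactants):
  C-H: 4 × 398 = 1592
  C=C: 1 × 621 = 621
  H-H: 1 × 429 = 429
  Σ(broken) = 2642 kJ
Bonds formed (products):
  C-C: 1 × 333 = 333
  C-H: 6 × 398 = 2388
  Σ(formed) = 2721 kJ
ΔH = Σ(broken) − Σ(formed) = 2642 − 2721 = −79 kJ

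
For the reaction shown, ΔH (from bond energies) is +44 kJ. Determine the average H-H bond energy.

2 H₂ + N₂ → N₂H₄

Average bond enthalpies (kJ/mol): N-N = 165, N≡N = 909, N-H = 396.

Let D be the H-H bond energy.
Σ(broken) = 2×D + 1×909 = 909 + 2D
Σ(formed) = 4×396 + 1×165 = 1749
ΔH = Σ(broken) − Σ(formed) = (909 + 2D) − (1749) = −840 + 2D
Setting this equal to +44 kJ gives 2D = 884, so D = 442 kJ/mol.

D(H-H) ≈ 442 kJ/mol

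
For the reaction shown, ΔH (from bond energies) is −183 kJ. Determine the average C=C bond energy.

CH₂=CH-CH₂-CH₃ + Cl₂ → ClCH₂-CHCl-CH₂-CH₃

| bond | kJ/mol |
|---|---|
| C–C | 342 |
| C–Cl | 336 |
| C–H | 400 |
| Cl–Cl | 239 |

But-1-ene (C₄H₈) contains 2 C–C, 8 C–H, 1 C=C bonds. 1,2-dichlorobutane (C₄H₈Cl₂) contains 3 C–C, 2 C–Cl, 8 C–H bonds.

D(C=C) ≈ 592 kJ/mol

Let D be the C=C bond energy.
Σ(broken) = 2×342 + 8×400 + 1×D + 1×239 = 4123 + D
Σ(formed) = 3×342 + 2×336 + 8×400 = 4898
ΔH = Σ(broken) − Σ(formed) = (4123 + D) − (4898) = −775 + D
Setting this equal to −183 kJ gives D = 592 kJ/mol.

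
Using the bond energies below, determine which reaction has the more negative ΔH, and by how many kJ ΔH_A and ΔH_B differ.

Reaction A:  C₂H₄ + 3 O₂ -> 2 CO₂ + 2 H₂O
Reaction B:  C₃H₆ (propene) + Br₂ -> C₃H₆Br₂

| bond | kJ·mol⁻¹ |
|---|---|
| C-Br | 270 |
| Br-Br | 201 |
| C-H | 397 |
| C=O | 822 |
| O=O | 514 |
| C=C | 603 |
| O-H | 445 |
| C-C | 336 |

Reaction A, by 1263 kJ

Reaction A:
  Bonds broken (reactants):
    C-H: 4 × 397 = 1588
    C=C: 1 × 603 = 603
    O=O: 3 × 514 = 1542
    Σ(broken) = 3733 kJ
  Bonds formed (products):
    C=O: 4 × 822 = 3288
    O-H: 4 × 445 = 1780
    Σ(formed) = 5068 kJ
  ΔH_A = 3733 − 5068 = −1335 kJ
Reaction B:
  Bonds broken (reactants):
    Br-Br: 1 × 201 = 201
    C-C: 1 × 336 = 336
    C-H: 6 × 397 = 2382
    C=C: 1 × 603 = 603
    Σ(broken) = 3522 kJ
  Bonds formed (products):
    C-Br: 2 × 270 = 540
    C-C: 2 × 336 = 672
    C-H: 6 × 397 = 2382
    Σ(formed) = 3594 kJ
  ΔH_B = 3522 − 3594 = −72 kJ
ΔH_A − ΔH_B = −1263 kJ, so reaction A has the more negative ΔH; |ΔH_A − ΔH_B| = 1263 kJ.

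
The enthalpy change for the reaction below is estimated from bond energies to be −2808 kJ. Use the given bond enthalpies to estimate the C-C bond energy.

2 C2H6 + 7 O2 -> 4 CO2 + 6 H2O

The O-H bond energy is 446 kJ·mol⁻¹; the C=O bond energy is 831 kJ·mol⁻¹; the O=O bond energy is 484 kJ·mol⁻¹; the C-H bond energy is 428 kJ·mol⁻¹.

Let D be the C-C bond energy.
Σ(broken) = 2×D + 12×428 + 7×484 = 8524 + 2D
Σ(formed) = 8×831 + 12×446 = 12000
ΔH = Σ(broken) − Σ(formed) = (8524 + 2D) − (12000) = −3476 + 2D
Setting this equal to −2808 kJ gives 2D = 668, so D = 334 kJ/mol.

D(C-C) ≈ 334 kJ/mol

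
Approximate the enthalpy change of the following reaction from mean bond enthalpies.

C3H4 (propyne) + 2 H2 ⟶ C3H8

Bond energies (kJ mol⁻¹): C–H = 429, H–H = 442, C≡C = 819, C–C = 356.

ΔH ≈ −369 kJ

Bonds broken (reactants):
  C≡C: 1 × 819 = 819
  C–C: 1 × 356 = 356
  C–H: 4 × 429 = 1716
  H–H: 2 × 442 = 884
  Σ(broken) = 3775 kJ
Bonds formed (products):
  C–C: 2 × 356 = 712
  C–H: 8 × 429 = 3432
  Σ(formed) = 4144 kJ
ΔH = Σ(broken) − Σ(formed) = 3775 − 4144 = −369 kJ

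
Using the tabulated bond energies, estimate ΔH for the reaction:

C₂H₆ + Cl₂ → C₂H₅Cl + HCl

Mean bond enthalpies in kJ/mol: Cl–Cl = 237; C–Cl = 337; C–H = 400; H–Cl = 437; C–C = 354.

Bonds broken (reactants):
  C–C: 1 × 354 = 354
  C–H: 6 × 400 = 2400
  Cl–Cl: 1 × 237 = 237
  Σ(broken) = 2991 kJ
Bonds formed (products):
  C–C: 1 × 354 = 354
  C–Cl: 1 × 337 = 337
  C–H: 5 × 400 = 2000
  H–Cl: 1 × 437 = 437
  Σ(formed) = 3128 kJ
ΔH = Σ(broken) − Σ(formed) = 2991 − 3128 = −137 kJ

ΔH ≈ −137 kJ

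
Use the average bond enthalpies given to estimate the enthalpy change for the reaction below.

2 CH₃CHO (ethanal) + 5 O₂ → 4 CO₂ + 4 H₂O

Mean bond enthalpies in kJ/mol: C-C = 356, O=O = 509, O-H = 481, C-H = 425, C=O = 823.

ΔH ≈ −2129 kJ

Bonds broken (reactants):
  C-C: 2 × 356 = 712
  C-H: 8 × 425 = 3400
  C=O: 2 × 823 = 1646
  O=O: 5 × 509 = 2545
  Σ(broken) = 8303 kJ
Bonds formed (products):
  C=O: 8 × 823 = 6584
  O-H: 8 × 481 = 3848
  Σ(formed) = 10432 kJ
ΔH = Σ(broken) − Σ(formed) = 8303 − 10432 = −2129 kJ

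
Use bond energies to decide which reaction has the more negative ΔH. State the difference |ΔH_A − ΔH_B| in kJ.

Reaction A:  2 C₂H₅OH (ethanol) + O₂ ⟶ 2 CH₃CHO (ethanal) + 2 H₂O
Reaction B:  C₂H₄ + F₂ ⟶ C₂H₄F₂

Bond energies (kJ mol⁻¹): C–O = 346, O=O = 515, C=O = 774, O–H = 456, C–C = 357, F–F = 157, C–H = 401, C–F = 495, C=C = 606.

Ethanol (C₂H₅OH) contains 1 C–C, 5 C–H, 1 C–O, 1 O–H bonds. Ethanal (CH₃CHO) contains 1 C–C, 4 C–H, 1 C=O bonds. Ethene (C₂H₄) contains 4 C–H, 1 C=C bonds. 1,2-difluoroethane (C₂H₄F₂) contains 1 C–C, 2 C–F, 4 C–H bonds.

Reaction B, by 133 kJ

Reaction A:
  Bonds broken (reactants):
    C–C: 2 × 357 = 714
    C–H: 10 × 401 = 4010
    C–O: 2 × 346 = 692
    O–H: 2 × 456 = 912
    O=O: 1 × 515 = 515
    Σ(broken) = 6843 kJ
  Bonds formed (products):
    C–C: 2 × 357 = 714
    C–H: 8 × 401 = 3208
    C=O: 2 × 774 = 1548
    O–H: 4 × 456 = 1824
    Σ(formed) = 7294 kJ
  ΔH_A = 6843 − 7294 = −451 kJ
Reaction B:
  Bonds broken (reactants):
    C–H: 4 × 401 = 1604
    C=C: 1 × 606 = 606
    F–F: 1 × 157 = 157
    Σ(broken) = 2367 kJ
  Bonds formed (products):
    C–C: 1 × 357 = 357
    C–F: 2 × 495 = 990
    C–H: 4 × 401 = 1604
    Σ(formed) = 2951 kJ
  ΔH_B = 2367 − 2951 = −584 kJ
ΔH_A − ΔH_B = +133 kJ, so reaction B has the more negative ΔH; |ΔH_A − ΔH_B| = 133 kJ.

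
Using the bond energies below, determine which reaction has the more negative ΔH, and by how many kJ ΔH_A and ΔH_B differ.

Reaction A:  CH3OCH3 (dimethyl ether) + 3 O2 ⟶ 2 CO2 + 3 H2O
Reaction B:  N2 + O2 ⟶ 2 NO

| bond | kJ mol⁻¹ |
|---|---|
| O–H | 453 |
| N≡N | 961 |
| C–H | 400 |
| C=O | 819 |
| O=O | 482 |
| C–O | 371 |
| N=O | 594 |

Reaction A, by 1661 kJ

Reaction A:
  Bonds broken (reactants):
    C–H: 6 × 400 = 2400
    C–O: 2 × 371 = 742
    O=O: 3 × 482 = 1446
    Σ(broken) = 4588 kJ
  Bonds formed (products):
    C=O: 4 × 819 = 3276
    O–H: 6 × 453 = 2718
    Σ(formed) = 5994 kJ
  ΔH_A = 4588 − 5994 = −1406 kJ
Reaction B:
  Bonds broken (reactants):
    N≡N: 1 × 961 = 961
    O=O: 1 × 482 = 482
    Σ(broken) = 1443 kJ
  Bonds formed (products):
    N=O: 2 × 594 = 1188
    Σ(formed) = 1188 kJ
  ΔH_B = 1443 − 1188 = +255 kJ
ΔH_A − ΔH_B = −1661 kJ, so reaction A has the more negative ΔH; |ΔH_A − ΔH_B| = 1661 kJ.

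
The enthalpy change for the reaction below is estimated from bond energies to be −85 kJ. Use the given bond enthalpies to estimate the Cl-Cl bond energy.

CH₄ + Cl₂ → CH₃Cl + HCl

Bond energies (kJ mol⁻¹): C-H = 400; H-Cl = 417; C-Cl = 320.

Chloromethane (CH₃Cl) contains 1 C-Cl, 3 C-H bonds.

D(Cl-Cl) ≈ 252 kJ/mol

Let D be the Cl-Cl bond energy.
Σ(broken) = 4×400 + 1×D = 1600 + D
Σ(formed) = 1×320 + 3×400 + 1×417 = 1937
ΔH = Σ(broken) − Σ(formed) = (1600 + D) − (1937) = −337 + D
Setting this equal to −85 kJ gives D = 252 kJ/mol.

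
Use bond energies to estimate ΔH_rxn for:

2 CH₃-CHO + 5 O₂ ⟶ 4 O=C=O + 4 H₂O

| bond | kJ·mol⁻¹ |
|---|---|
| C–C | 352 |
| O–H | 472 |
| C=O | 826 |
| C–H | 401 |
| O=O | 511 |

Bonds broken (reactants):
  C–C: 2 × 352 = 704
  C–H: 8 × 401 = 3208
  C=O: 2 × 826 = 1652
  O=O: 5 × 511 = 2555
  Σ(broken) = 8119 kJ
Bonds formed (products):
  C=O: 8 × 826 = 6608
  O–H: 8 × 472 = 3776
  Σ(formed) = 10384 kJ
ΔH = Σ(broken) − Σ(formed) = 8119 − 10384 = −2265 kJ

ΔH ≈ −2265 kJ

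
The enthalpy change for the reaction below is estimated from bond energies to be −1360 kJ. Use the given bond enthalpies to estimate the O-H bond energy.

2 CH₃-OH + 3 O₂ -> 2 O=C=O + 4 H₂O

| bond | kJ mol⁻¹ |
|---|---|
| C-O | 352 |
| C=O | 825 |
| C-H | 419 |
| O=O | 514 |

D(O-H) ≈ 470 kJ/mol

Let D be the O-H bond energy.
Σ(broken) = 6×419 + 2×352 + 2×D + 3×514 = 4760 + 2D
Σ(formed) = 4×825 + 8×D = 3300 + 8D
ΔH = Σ(broken) − Σ(formed) = (4760 + 2D) − (3300 + 8D) = +1460 − 6D
Setting this equal to −1360 kJ gives 6D = 2820, so D = 470 kJ/mol.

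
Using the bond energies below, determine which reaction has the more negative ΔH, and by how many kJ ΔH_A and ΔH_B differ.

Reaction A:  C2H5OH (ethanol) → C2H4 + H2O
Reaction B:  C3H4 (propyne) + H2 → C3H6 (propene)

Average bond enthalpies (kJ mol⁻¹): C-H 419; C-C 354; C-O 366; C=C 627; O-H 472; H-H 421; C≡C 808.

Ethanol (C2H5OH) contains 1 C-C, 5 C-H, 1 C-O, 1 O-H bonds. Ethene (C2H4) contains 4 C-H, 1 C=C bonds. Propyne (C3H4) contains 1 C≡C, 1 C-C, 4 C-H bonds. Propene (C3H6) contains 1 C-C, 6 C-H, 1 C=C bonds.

Reaction B, by 276 kJ

Reaction A:
  Bonds broken (reactants):
    C-C: 1 × 354 = 354
    C-H: 5 × 419 = 2095
    C-O: 1 × 366 = 366
    O-H: 1 × 472 = 472
    Σ(broken) = 3287 kJ
  Bonds formed (products):
    C-H: 4 × 419 = 1676
    C=C: 1 × 627 = 627
    O-H: 2 × 472 = 944
    Σ(formed) = 3247 kJ
  ΔH_A = 3287 − 3247 = +40 kJ
Reaction B:
  Bonds broken (reactants):
    C≡C: 1 × 808 = 808
    C-C: 1 × 354 = 354
    C-H: 4 × 419 = 1676
    H-H: 1 × 421 = 421
    Σ(broken) = 3259 kJ
  Bonds formed (products):
    C-C: 1 × 354 = 354
    C-H: 6 × 419 = 2514
    C=C: 1 × 627 = 627
    Σ(formed) = 3495 kJ
  ΔH_B = 3259 − 3495 = −236 kJ
ΔH_A − ΔH_B = +276 kJ, so reaction B has the more negative ΔH; |ΔH_A − ΔH_B| = 276 kJ.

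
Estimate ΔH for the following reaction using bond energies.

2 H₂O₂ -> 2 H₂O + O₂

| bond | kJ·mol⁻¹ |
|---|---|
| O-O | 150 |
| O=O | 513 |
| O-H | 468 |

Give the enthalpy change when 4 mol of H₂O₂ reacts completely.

ΔH = −426 kJ

Bonds broken (reactants):
  O-H: 4 × 468 = 1872
  O-O: 2 × 150 = 300
  Σ(broken) = 2172 kJ
Bonds formed (products):
  O-H: 4 × 468 = 1872
  O=O: 1 × 513 = 513
  Σ(formed) = 2385 kJ
ΔH = Σ(broken) − Σ(formed) = 2172 − 2385 = −213 kJ
For 2× the reaction as written: 2 × (−213) = −426 kJ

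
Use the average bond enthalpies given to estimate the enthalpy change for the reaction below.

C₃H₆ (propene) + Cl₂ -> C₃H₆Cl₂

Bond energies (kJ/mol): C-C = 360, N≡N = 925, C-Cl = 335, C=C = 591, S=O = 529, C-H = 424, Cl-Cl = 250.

ΔH ≈ −189 kJ

Bonds broken (reactants):
  C-C: 1 × 360 = 360
  C-H: 6 × 424 = 2544
  C=C: 1 × 591 = 591
  Cl-Cl: 1 × 250 = 250
  Σ(broken) = 3745 kJ
Bonds formed (products):
  C-C: 2 × 360 = 720
  C-Cl: 2 × 335 = 670
  C-H: 6 × 424 = 2544
  Σ(formed) = 3934 kJ
ΔH = Σ(broken) − Σ(formed) = 3745 − 3934 = −189 kJ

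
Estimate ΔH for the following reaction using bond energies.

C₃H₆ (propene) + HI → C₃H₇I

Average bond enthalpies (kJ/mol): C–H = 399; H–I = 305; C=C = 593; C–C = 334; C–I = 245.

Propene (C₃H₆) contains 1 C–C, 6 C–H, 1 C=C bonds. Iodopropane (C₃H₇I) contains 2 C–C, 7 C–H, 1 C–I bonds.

ΔH ≈ −80 kJ

Bonds broken (reactants):
  C–C: 1 × 334 = 334
  C–H: 6 × 399 = 2394
  C=C: 1 × 593 = 593
  H–I: 1 × 305 = 305
  Σ(broken) = 3626 kJ
Bonds formed (products):
  C–C: 2 × 334 = 668
  C–H: 7 × 399 = 2793
  C–I: 1 × 245 = 245
  Σ(formed) = 3706 kJ
ΔH = Σ(broken) − Σ(formed) = 3626 − 3706 = −80 kJ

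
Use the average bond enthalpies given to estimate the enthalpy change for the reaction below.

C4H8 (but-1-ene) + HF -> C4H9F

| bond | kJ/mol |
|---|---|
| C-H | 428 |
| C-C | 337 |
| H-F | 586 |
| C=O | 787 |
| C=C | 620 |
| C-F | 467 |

ΔH ≈ −26 kJ

Bonds broken (reactants):
  C-C: 2 × 337 = 674
  C-H: 8 × 428 = 3424
  C=C: 1 × 620 = 620
  H-F: 1 × 586 = 586
  Σ(broken) = 5304 kJ
Bonds formed (products):
  C-C: 3 × 337 = 1011
  C-F: 1 × 467 = 467
  C-H: 9 × 428 = 3852
  Σ(formed) = 5330 kJ
ΔH = Σ(broken) − Σ(formed) = 5304 − 5330 = −26 kJ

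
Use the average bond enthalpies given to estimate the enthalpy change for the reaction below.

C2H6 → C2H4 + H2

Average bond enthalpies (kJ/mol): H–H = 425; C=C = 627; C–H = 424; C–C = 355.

Bonds broken (reactants):
  C–C: 1 × 355 = 355
  C–H: 6 × 424 = 2544
  Σ(broken) = 2899 kJ
Bonds formed (products):
  C–H: 4 × 424 = 1696
  C=C: 1 × 627 = 627
  H–H: 1 × 425 = 425
  Σ(formed) = 2748 kJ
ΔH = Σ(broken) − Σ(formed) = 2899 − 2748 = +151 kJ

ΔH ≈ +151 kJ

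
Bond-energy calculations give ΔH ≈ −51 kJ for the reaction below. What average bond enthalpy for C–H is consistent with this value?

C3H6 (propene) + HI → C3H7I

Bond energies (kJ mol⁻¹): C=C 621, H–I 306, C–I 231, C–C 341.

D(C–H) ≈ 406 kJ/mol

Let D be the C–H bond energy.
Σ(broken) = 1×341 + 6×D + 1×621 + 1×306 = 1268 + 6D
Σ(formed) = 2×341 + 7×D + 1×231 = 913 + 7D
ΔH = Σ(broken) − Σ(formed) = (1268 + 6D) − (913 + 7D) = +355 − D
Setting this equal to −51 kJ gives D = 406 kJ/mol.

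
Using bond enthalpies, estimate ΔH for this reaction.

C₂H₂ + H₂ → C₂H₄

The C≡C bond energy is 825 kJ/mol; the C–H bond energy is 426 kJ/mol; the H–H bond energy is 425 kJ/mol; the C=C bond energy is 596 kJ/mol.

ΔH ≈ −198 kJ

Bonds broken (reactants):
  C≡C: 1 × 825 = 825
  C–H: 2 × 426 = 852
  H–H: 1 × 425 = 425
  Σ(broken) = 2102 kJ
Bonds formed (products):
  C–H: 4 × 426 = 1704
  C=C: 1 × 596 = 596
  Σ(formed) = 2300 kJ
ΔH = Σ(broken) − Σ(formed) = 2102 − 2300 = −198 kJ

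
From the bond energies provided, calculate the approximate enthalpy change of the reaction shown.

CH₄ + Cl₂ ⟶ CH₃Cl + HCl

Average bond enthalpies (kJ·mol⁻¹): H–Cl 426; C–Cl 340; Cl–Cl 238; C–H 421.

ΔH ≈ −107 kJ

Bonds broken (reactants):
  C–H: 4 × 421 = 1684
  Cl–Cl: 1 × 238 = 238
  Σ(broken) = 1922 kJ
Bonds formed (products):
  C–Cl: 1 × 340 = 340
  C–H: 3 × 421 = 1263
  H–Cl: 1 × 426 = 426
  Σ(formed) = 2029 kJ
ΔH = Σ(broken) − Σ(formed) = 1922 − 2029 = −107 kJ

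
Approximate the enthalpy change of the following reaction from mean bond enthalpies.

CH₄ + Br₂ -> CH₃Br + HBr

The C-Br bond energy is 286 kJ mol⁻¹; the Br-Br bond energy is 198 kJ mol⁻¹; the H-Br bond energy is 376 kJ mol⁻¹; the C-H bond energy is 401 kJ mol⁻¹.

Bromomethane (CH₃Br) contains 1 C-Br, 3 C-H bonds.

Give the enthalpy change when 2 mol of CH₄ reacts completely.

Bonds broken (reactants):
  Br-Br: 1 × 198 = 198
  C-H: 4 × 401 = 1604
  Σ(broken) = 1802 kJ
Bonds formed (products):
  C-Br: 1 × 286 = 286
  C-H: 3 × 401 = 1203
  H-Br: 1 × 376 = 376
  Σ(formed) = 1865 kJ
ΔH = Σ(broken) − Σ(formed) = 1802 − 1865 = −63 kJ
For 2× the reaction as written: 2 × (−63) = −126 kJ

ΔH = −126 kJ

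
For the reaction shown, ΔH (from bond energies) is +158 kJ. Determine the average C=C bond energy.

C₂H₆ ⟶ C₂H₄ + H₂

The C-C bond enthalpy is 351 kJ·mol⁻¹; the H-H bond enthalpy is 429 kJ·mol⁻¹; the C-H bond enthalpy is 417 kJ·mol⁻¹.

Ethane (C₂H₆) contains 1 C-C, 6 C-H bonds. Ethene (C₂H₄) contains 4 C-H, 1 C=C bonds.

D(C=C) ≈ 598 kJ/mol

Let D be the C=C bond energy.
Σ(broken) = 1×351 + 6×417 = 2853
Σ(formed) = 4×417 + 1×D + 1×429 = 2097 + D
ΔH = Σ(broken) − Σ(formed) = (2853) − (2097 + D) = +756 − D
Setting this equal to +158 kJ gives D = 598 kJ/mol.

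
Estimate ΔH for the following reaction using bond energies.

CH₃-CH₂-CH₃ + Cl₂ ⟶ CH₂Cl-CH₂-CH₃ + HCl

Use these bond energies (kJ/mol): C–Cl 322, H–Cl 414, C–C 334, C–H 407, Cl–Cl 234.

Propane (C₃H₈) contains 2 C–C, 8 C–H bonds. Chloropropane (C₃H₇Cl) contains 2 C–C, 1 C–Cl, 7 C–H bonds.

ΔH ≈ −95 kJ

Bonds broken (reactants):
  C–C: 2 × 334 = 668
  C–H: 8 × 407 = 3256
  Cl–Cl: 1 × 234 = 234
  Σ(broken) = 4158 kJ
Bonds formed (products):
  C–C: 2 × 334 = 668
  C–Cl: 1 × 322 = 322
  C–H: 7 × 407 = 2849
  H–Cl: 1 × 414 = 414
  Σ(formed) = 4253 kJ
ΔH = Σ(broken) − Σ(formed) = 4158 − 4253 = −95 kJ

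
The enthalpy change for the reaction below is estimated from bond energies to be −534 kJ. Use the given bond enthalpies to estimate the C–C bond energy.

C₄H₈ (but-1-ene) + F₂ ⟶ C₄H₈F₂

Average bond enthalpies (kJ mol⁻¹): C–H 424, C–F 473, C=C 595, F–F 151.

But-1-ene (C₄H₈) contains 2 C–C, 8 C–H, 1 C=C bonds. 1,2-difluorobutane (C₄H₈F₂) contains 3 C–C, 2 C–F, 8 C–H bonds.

D(C–C) ≈ 334 kJ/mol

Let D be the C–C bond energy.
Σ(broken) = 2×D + 8×424 + 1×595 + 1×151 = 4138 + 2D
Σ(formed) = 3×D + 2×473 + 8×424 = 4338 + 3D
ΔH = Σ(broken) − Σ(formed) = (4138 + 2D) − (4338 + 3D) = −200 − D
Setting this equal to −534 kJ gives D = 334 kJ/mol.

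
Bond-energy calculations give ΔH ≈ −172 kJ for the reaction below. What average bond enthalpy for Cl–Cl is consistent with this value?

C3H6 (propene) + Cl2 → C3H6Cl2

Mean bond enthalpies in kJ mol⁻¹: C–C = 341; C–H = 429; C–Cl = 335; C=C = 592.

Let D be the Cl–Cl bond energy.
Σ(broken) = 1×341 + 6×429 + 1×592 + 1×D = 3507 + D
Σ(formed) = 2×341 + 2×335 + 6×429 = 3926
ΔH = Σ(broken) − Σ(formed) = (3507 + D) − (3926) = −419 + D
Setting this equal to −172 kJ gives D = 247 kJ/mol.

D(Cl–Cl) ≈ 247 kJ/mol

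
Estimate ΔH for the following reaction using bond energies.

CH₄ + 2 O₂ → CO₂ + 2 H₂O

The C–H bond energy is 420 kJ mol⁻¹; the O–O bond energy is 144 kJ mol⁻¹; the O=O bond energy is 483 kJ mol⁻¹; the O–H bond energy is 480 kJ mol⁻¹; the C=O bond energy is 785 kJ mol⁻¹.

ΔH ≈ −844 kJ

Bonds broken (reactants):
  C–H: 4 × 420 = 1680
  O=O: 2 × 483 = 966
  Σ(broken) = 2646 kJ
Bonds formed (products):
  C=O: 2 × 785 = 1570
  O–H: 4 × 480 = 1920
  Σ(formed) = 3490 kJ
ΔH = Σ(broken) − Σ(formed) = 2646 − 3490 = −844 kJ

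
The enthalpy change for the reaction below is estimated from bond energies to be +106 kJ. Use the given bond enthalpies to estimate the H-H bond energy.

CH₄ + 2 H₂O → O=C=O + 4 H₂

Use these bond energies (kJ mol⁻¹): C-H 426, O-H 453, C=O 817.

Let D be the H-H bond energy.
Σ(broken) = 4×426 + 4×453 = 3516
Σ(formed) = 2×817 + 4×D = 1634 + 4D
ΔH = Σ(broken) − Σ(formed) = (3516) − (1634 + 4D) = +1882 − 4D
Setting this equal to +106 kJ gives 4D = 1776, so D = 444 kJ/mol.

D(H-H) ≈ 444 kJ/mol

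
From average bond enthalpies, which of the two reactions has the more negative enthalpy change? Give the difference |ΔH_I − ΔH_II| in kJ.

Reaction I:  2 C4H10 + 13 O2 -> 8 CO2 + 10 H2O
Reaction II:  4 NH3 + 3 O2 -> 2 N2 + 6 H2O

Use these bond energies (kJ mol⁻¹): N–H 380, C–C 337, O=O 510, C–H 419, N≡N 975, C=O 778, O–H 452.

Reaction I:
  Bonds broken (reactants):
    C–C: 6 × 337 = 2022
    C–H: 20 × 419 = 8380
    O=O: 13 × 510 = 6630
    Σ(broken) = 17032 kJ
  Bonds formed (products):
    C=O: 16 × 778 = 12448
    O–H: 20 × 452 = 9040
    Σ(formed) = 21488 kJ
  ΔH_I = 17032 − 21488 = −4456 kJ
Reaction II:
  Bonds broken (reactants):
    N–H: 12 × 380 = 4560
    O=O: 3 × 510 = 1530
    Σ(broken) = 6090 kJ
  Bonds formed (products):
    N≡N: 2 × 975 = 1950
    O–H: 12 × 452 = 5424
    Σ(formed) = 7374 kJ
  ΔH_II = 6090 − 7374 = −1284 kJ
ΔH_I − ΔH_II = −3172 kJ, so reaction I has the more negative ΔH; |ΔH_I − ΔH_II| = 3172 kJ.

Reaction I, by 3172 kJ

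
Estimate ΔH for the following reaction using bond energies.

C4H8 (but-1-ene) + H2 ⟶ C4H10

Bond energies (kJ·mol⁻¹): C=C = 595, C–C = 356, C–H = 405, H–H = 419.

Bonds broken (reactants):
  C–C: 2 × 356 = 712
  C–H: 8 × 405 = 3240
  C=C: 1 × 595 = 595
  H–H: 1 × 419 = 419
  Σ(broken) = 4966 kJ
Bonds formed (products):
  C–C: 3 × 356 = 1068
  C–H: 10 × 405 = 4050
  Σ(formed) = 5118 kJ
ΔH = Σ(broken) − Σ(formed) = 4966 − 5118 = −152 kJ

ΔH ≈ −152 kJ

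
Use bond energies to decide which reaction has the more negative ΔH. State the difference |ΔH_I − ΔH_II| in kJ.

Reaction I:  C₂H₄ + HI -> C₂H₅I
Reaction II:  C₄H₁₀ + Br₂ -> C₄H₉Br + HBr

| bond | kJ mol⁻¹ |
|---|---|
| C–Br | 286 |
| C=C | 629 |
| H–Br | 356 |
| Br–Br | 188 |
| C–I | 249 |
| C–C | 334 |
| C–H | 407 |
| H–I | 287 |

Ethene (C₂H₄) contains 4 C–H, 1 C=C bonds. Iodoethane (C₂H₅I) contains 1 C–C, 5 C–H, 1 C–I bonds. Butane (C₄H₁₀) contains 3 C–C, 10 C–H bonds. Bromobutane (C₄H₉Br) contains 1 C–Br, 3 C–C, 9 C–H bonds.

Reaction I:
  Bonds broken (reactants):
    C–H: 4 × 407 = 1628
    C=C: 1 × 629 = 629
    H–I: 1 × 287 = 287
    Σ(broken) = 2544 kJ
  Bonds formed (products):
    C–C: 1 × 334 = 334
    C–H: 5 × 407 = 2035
    C–I: 1 × 249 = 249
    Σ(formed) = 2618 kJ
  ΔH_I = 2544 − 2618 = −74 kJ
Reaction II:
  Bonds broken (reactants):
    Br–Br: 1 × 188 = 188
    C–C: 3 × 334 = 1002
    C–H: 10 × 407 = 4070
    Σ(broken) = 5260 kJ
  Bonds formed (products):
    C–Br: 1 × 286 = 286
    C–C: 3 × 334 = 1002
    C–H: 9 × 407 = 3663
    H–Br: 1 × 356 = 356
    Σ(formed) = 5307 kJ
  ΔH_II = 5260 − 5307 = −47 kJ
ΔH_I − ΔH_II = −27 kJ, so reaction I has the more negative ΔH; |ΔH_I − ΔH_II| = 27 kJ.

Reaction I, by 27 kJ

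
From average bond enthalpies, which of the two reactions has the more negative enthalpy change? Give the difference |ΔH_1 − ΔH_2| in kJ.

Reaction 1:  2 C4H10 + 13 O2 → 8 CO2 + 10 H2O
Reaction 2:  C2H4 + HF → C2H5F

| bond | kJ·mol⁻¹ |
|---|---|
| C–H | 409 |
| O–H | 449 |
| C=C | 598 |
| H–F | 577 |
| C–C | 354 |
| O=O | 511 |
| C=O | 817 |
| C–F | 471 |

Reaction 1:
  Bonds broken (reactants):
    C–C: 6 × 354 = 2124
    C–H: 20 × 409 = 8180
    O=O: 13 × 511 = 6643
    Σ(broken) = 16947 kJ
  Bonds formed (products):
    C=O: 16 × 817 = 13072
    O–H: 20 × 449 = 8980
    Σ(formed) = 22052 kJ
  ΔH_1 = 16947 − 22052 = −5105 kJ
Reaction 2:
  Bonds broken (reactants):
    C–H: 4 × 409 = 1636
    C=C: 1 × 598 = 598
    H–F: 1 × 577 = 577
    Σ(broken) = 2811 kJ
  Bonds formed (products):
    C–C: 1 × 354 = 354
    C–F: 1 × 471 = 471
    C–H: 5 × 409 = 2045
    Σ(formed) = 2870 kJ
  ΔH_2 = 2811 − 2870 = −59 kJ
ΔH_1 − ΔH_2 = −5046 kJ, so reaction 1 has the more negative ΔH; |ΔH_1 − ΔH_2| = 5046 kJ.

Reaction 1, by 5046 kJ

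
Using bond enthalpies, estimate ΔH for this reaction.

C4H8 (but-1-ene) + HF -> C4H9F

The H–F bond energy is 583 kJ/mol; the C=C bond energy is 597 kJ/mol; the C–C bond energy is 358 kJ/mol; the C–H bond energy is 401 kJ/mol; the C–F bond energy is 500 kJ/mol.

ΔH ≈ −79 kJ

Bonds broken (reactants):
  C–C: 2 × 358 = 716
  C–H: 8 × 401 = 3208
  C=C: 1 × 597 = 597
  H–F: 1 × 583 = 583
  Σ(broken) = 5104 kJ
Bonds formed (products):
  C–C: 3 × 358 = 1074
  C–F: 1 × 500 = 500
  C–H: 9 × 401 = 3609
  Σ(formed) = 5183 kJ
ΔH = Σ(broken) − Σ(formed) = 5104 − 5183 = −79 kJ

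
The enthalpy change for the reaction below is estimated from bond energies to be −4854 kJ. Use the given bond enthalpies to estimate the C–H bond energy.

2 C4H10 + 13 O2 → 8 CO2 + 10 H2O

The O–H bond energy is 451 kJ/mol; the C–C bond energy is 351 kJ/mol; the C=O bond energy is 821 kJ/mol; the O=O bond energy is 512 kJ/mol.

D(C–H) ≈ 427 kJ/mol

Let D be the C–H bond energy.
Σ(broken) = 6×351 + 20×D + 13×512 = 8762 + 20D
Σ(formed) = 16×821 + 20×451 = 22156
ΔH = Σ(broken) − Σ(formed) = (8762 + 20D) − (22156) = −13394 + 20D
Setting this equal to −4854 kJ gives 20D = 8540, so D = 427 kJ/mol.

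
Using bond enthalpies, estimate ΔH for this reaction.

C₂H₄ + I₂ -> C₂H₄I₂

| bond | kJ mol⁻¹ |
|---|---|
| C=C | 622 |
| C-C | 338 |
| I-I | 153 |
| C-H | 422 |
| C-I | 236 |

ΔH ≈ −35 kJ

Bonds broken (reactants):
  C-H: 4 × 422 = 1688
  C=C: 1 × 622 = 622
  I-I: 1 × 153 = 153
  Σ(broken) = 2463 kJ
Bonds formed (products):
  C-C: 1 × 338 = 338
  C-H: 4 × 422 = 1688
  C-I: 2 × 236 = 472
  Σ(formed) = 2498 kJ
ΔH = Σ(broken) − Σ(formed) = 2463 − 2498 = −35 kJ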